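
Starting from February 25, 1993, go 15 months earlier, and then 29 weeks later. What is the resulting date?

Going back 15 months from February 25, 1993:
month 2 − 15 = -13, which is month 11 of year 1991 → November 1991.
Day 25 is valid in November, giving November 25, 1991.
Adding 29 weeks (= 203 days) from November 25, 1991:
November has 30 days, so 30 − 25 = 5 days remain after November 25, 1991; 203 − 5 = 198 left.
December 1991 has 31 days: 198 − 31 = 167 left.
January 1992 has 31 days: 167 − 31 = 136 left.
February 1992 has 29 days (1992 is a leap year): 136 − 29 = 107 left.
March 1992 has 31 days: 107 − 31 = 76 left.
April 1992 has 30 days: 76 − 30 = 46 left.
May 1992 has 31 days: 46 − 31 = 15 left.
15 days into June 1992 → June 15, 1992.

June 15, 1992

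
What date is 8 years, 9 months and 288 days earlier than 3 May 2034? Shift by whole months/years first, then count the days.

Going back 8 years, 9 months and 288 days from May 3, 2034: first the month/year part, then the days.
-8 years → 2026; month 5 − 9 = -4, which is month 8 of year 2025 → August 2025.
Day 3 is valid in August, giving August 3, 2025.
Now subtract 288 days from August 3, 2025.
Going back 3 days from August 3, 2025 reaches the end of the previous month; 288 − 3 = 285 left.
July 2025 has 31 days: 285 − 31 = 254 left.
June 2025 has 30 days: 254 − 30 = 224 left.
May 2025 has 31 days: 224 − 31 = 193 left.
April 2025 has 30 days: 193 − 30 = 163 left.
March 2025 has 31 days: 163 − 31 = 132 left.
February 2025 has 28 days (2025 is not a leap year): 132 − 28 = 104 left.
January 2025 has 31 days: 104 − 31 = 73 left.
December 2024 has 31 days: 73 − 31 = 42 left.
November 2024 has 30 days: 42 − 30 = 12 left.
October 2024 has 31 days; 31 − 12 = 19 → October 19, 2024.

October 19, 2024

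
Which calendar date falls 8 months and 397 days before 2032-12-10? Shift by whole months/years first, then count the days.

March 10, 2031

Subtracting 8 months and 397 days from December 10, 2032: first the month/year part, then the days.
month 12 − 8 = 4 → April 2032.
Day 10 is valid in April, giving April 10, 2032.
Now subtract 397 days from April 10, 2032.
Going back 10 days from April 10, 2032 reaches the end of the previous month; 397 − 10 = 387 left.
March 2032 has 31 days: 387 − 31 = 356 left.
February 2032 has 29 days (2032 is a leap year): 356 − 29 = 327 left.
January 2032 has 31 days: 327 − 31 = 296 left.
December 2031 has 31 days: 296 − 31 = 265 left.
November 2031 has 30 days: 265 − 30 = 235 left.
October 2031 has 31 days: 235 − 31 = 204 left.
September 2031 has 30 days: 204 − 30 = 174 left.
August 2031 has 31 days: 174 − 31 = 143 left.
July 2031 has 31 days: 143 − 31 = 112 left.
June 2031 has 30 days: 112 − 30 = 82 left.
May 2031 has 31 days: 82 − 31 = 51 left.
April 2031 has 30 days: 51 − 30 = 21 left.
March 2031 has 31 days; 31 − 21 = 10 → March 10, 2031.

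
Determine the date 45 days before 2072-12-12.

Subtracting 45 days from December 12, 2072.
Going back 12 days from December 12, 2072 reaches the end of the previous month; 45 − 12 = 33 left.
November 2072 has 30 days: 33 − 30 = 3 left.
October 2072 has 31 days; 31 − 3 = 28 → October 28, 2072.

October 28, 2072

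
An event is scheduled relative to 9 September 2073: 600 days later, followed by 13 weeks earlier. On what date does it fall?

January 31, 2075

Adding 600 days from September 9, 2073:
September has 30 days, so 30 − 9 = 21 days remain after September 9, 2073; 600 − 21 = 579 left.
October 2073 has 31 days: 579 − 31 = 548 left.
November 2073 has 30 days: 548 − 30 = 518 left.
December 2073 has 31 days: 518 − 31 = 487 left.
January 2074 has 31 days: 487 − 31 = 456 left.
February 2074 has 28 days (2074 is not a leap year): 456 − 28 = 428 left.
March 2074 has 31 days: 428 − 31 = 397 left.
April 2074 has 30 days: 397 − 30 = 367 left.
May 2074 has 31 days: 367 − 31 = 336 left.
June 2074 has 30 days: 336 − 30 = 306 left.
July 2074 has 31 days: 306 − 31 = 275 left.
August 2074 has 31 days: 275 − 31 = 244 left.
September 2074 has 30 days: 244 − 30 = 214 left.
October 2074 has 31 days: 214 − 31 = 183 left.
November 2074 has 30 days: 183 − 30 = 153 left.
December 2074 has 31 days: 153 − 31 = 122 left.
January 2075 has 31 days: 122 − 31 = 91 left.
February 2075 has 28 days (2075 is not a leap year): 91 − 28 = 63 left.
March 2075 has 31 days: 63 − 31 = 32 left.
April 2075 has 30 days: 32 − 30 = 2 left.
2 days into May 2075 → May 2, 2075.
Counting back 13 weeks (= 91 days) from May 2, 2075:
Going back 2 days from May 2, 2075 reaches the end of the previous month; 91 − 2 = 89 left.
April 2075 has 30 days: 89 − 30 = 59 left.
March 2075 has 31 days: 59 − 31 = 28 left.
February 2075 has 28 days (2075 is not a leap year): 28 − 28 = 0 left.
January 2075 has 31 days; 31 − 0 = 31 → January 31, 2075.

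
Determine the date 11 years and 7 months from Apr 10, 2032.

Counting forward 11 years and 7 months from April 10, 2032.
+11 years → 2043; month 4 + 7 = 11 → November 2043.
Day 10 is valid in November, giving November 10, 2043.

November 10, 2043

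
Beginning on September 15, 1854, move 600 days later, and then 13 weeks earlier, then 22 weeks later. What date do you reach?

Advancing 600 days from September 15, 1854:
September has 30 days, so 30 − 15 = 15 days remain after September 15, 1854; 600 − 15 = 585 left.
October 1854 has 31 days: 585 − 31 = 554 left.
November 1854 has 30 days: 554 − 30 = 524 left.
December 1854 has 31 days: 524 − 31 = 493 left.
January 1855 has 31 days: 493 − 31 = 462 left.
February 1855 has 28 days (1855 is not a leap year): 462 − 28 = 434 left.
March 1855 has 31 days: 434 − 31 = 403 left.
April 1855 has 30 days: 403 − 30 = 373 left.
May 1855 has 31 days: 373 − 31 = 342 left.
June 1855 has 30 days: 342 − 30 = 312 left.
July 1855 has 31 days: 312 − 31 = 281 left.
August 1855 has 31 days: 281 − 31 = 250 left.
September 1855 has 30 days: 250 − 30 = 220 left.
October 1855 has 31 days: 220 − 31 = 189 left.
November 1855 has 30 days: 189 − 30 = 159 left.
December 1855 has 31 days: 159 − 31 = 128 left.
January 1856 has 31 days: 128 − 31 = 97 left.
February 1856 has 29 days (1856 is a leap year): 97 − 29 = 68 left.
March 1856 has 31 days: 68 − 31 = 37 left.
April 1856 has 30 days: 37 − 30 = 7 left.
7 days into May 1856 → May 7, 1856.
Subtracting 13 weeks (= 91 days) from May 7, 1856:
Going back 7 days from May 7, 1856 reaches the end of the previous month; 91 − 7 = 84 left.
April 1856 has 30 days: 84 − 30 = 54 left.
March 1856 has 31 days: 54 − 31 = 23 left.
February 1856 has 29 days; 29 − 23 = 6 → February 6, 1856.
Adding 22 weeks (= 154 days) from February 6, 1856:
February has 29 days, so 29 − 6 = 23 days remain after February 6, 1856; 154 − 23 = 131 left.
March 1856 has 31 days: 131 − 31 = 100 left.
April 1856 has 30 days: 100 − 30 = 70 left.
May 1856 has 31 days: 70 − 31 = 39 left.
June 1856 has 30 days: 39 − 30 = 9 left.
9 days into July 1856 → July 9, 1856.

July 9, 1856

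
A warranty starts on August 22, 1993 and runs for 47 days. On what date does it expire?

Counting forward 47 days from August 22, 1993.
August has 31 days, so 31 − 22 = 9 days remain after August 22, 1993; 47 − 9 = 38 left.
September 1993 has 30 days: 38 − 30 = 8 left.
8 days into October 1993 → October 8, 1993.

October 8, 1993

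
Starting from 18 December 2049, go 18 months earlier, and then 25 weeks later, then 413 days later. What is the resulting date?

January 27, 2050

Counting back 18 months from December 18, 2049:
month 12 − 18 = -6, which is month 6 of year 2048 → June 2048.
Day 18 is valid in June, giving June 18, 2048.
Counting forward 25 weeks (= 175 days) from June 18, 2048:
June has 30 days, so 30 − 18 = 12 days remain after June 18, 2048; 175 − 12 = 163 left.
July 2048 has 31 days: 163 − 31 = 132 left.
August 2048 has 31 days: 132 − 31 = 101 left.
September 2048 has 30 days: 101 − 30 = 71 left.
October 2048 has 31 days: 71 − 31 = 40 left.
November 2048 has 30 days: 40 − 30 = 10 left.
10 days into December 2048 → December 10, 2048.
Adding 413 days from December 10, 2048:
December has 31 days, so 31 − 10 = 21 days remain after December 10, 2048; 413 − 21 = 392 left.
January 2049 has 31 days: 392 − 31 = 361 left.
February 2049 has 28 days (2049 is not a leap year): 361 − 28 = 333 left.
March 2049 has 31 days: 333 − 31 = 302 left.
April 2049 has 30 days: 302 − 30 = 272 left.
May 2049 has 31 days: 272 − 31 = 241 left.
June 2049 has 30 days: 241 − 30 = 211 left.
July 2049 has 31 days: 211 − 31 = 180 left.
August 2049 has 31 days: 180 − 31 = 149 left.
September 2049 has 30 days: 149 − 30 = 119 left.
October 2049 has 31 days: 119 − 31 = 88 left.
November 2049 has 30 days: 88 − 30 = 58 left.
December 2049 has 31 days: 58 − 31 = 27 left.
27 days into January 2050 → January 27, 2050.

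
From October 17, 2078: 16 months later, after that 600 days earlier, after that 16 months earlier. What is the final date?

February 27, 2077

Counting forward 16 months from October 17, 2078:
month 10 + 16 = 26, which is month 2 of year 2080 → February 2080.
Day 17 is valid in February, giving February 17, 2080.
Subtracting 600 days from February 17, 2080:
Going back 17 days from February 17, 2080 reaches the end of the previous month; 600 − 17 = 583 left.
January 2080 has 31 days: 583 − 31 = 552 left.
December 2079 has 31 days: 552 − 31 = 521 left.
November 2079 has 30 days: 521 − 30 = 491 left.
October 2079 has 31 days: 491 − 31 = 460 left.
September 2079 has 30 days: 460 − 30 = 430 left.
August 2079 has 31 days: 430 − 31 = 399 left.
July 2079 has 31 days: 399 − 31 = 368 left.
June 2079 has 30 days: 368 − 30 = 338 left.
May 2079 has 31 days: 338 − 31 = 307 left.
April 2079 has 30 days: 307 − 30 = 277 left.
March 2079 has 31 days: 277 − 31 = 246 left.
February 2079 has 28 days (2079 is not a leap year): 246 − 28 = 218 left.
January 2079 has 31 days: 218 − 31 = 187 left.
December 2078 has 31 days: 187 − 31 = 156 left.
November 2078 has 30 days: 156 − 30 = 126 left.
October 2078 has 31 days: 126 − 31 = 95 left.
September 2078 has 30 days: 95 − 30 = 65 left.
August 2078 has 31 days: 65 − 31 = 34 left.
July 2078 has 31 days: 34 − 31 = 3 left.
June 2078 has 30 days; 30 − 3 = 27 → June 27, 2078.
Subtracting 16 months from June 27, 2078:
month 6 − 16 = -10, which is month 2 of year 2077 → February 2077.
Day 27 is valid in February, giving February 27, 2077.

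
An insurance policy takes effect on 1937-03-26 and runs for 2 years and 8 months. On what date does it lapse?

November 26, 1939

Advancing 2 years and 8 months from March 26, 1937.
+2 years → 1939; month 3 + 8 = 11 → November 1939.
Day 26 is valid in November, giving November 26, 1939.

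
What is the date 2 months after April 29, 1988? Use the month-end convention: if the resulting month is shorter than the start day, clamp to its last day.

Advancing 2 months from April 29, 1988.
month 4 + 2 = 6 → June 1988.
Day 29 is valid in June, giving June 29, 1988.

June 29, 1988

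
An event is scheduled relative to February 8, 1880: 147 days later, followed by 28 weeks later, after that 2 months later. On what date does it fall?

March 16, 1881

Adding 147 days from February 8, 1880:
February has 29 days, so 29 − 8 = 21 days remain after February 8, 1880; 147 − 21 = 126 left.
March 1880 has 31 days: 126 − 31 = 95 left.
April 1880 has 30 days: 95 − 30 = 65 left.
May 1880 has 31 days: 65 − 31 = 34 left.
June 1880 has 30 days: 34 − 30 = 4 left.
4 days into July 1880 → July 4, 1880.
Adding 28 weeks (= 196 days) from July 4, 1880:
July has 31 days, so 31 − 4 = 27 days remain after July 4, 1880; 196 − 27 = 169 left.
August 1880 has 31 days: 169 − 31 = 138 left.
September 1880 has 30 days: 138 − 30 = 108 left.
October 1880 has 31 days: 108 − 31 = 77 left.
November 1880 has 30 days: 77 − 30 = 47 left.
December 1880 has 31 days: 47 − 31 = 16 left.
16 days into January 1881 → January 16, 1881.
Advancing 2 months from January 16, 1881:
month 1 + 2 = 3 → March 1881.
Day 16 is valid in March, giving March 16, 1881.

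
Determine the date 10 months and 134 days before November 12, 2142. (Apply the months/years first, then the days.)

Subtracting 10 months and 134 days from November 12, 2142: first the month/year part, then the days.
month 11 − 10 = 1 → January 2142.
Day 12 is valid in January, giving January 12, 2142.
Now subtract 134 days from January 12, 2142.
Going back 12 days from January 12, 2142 reaches the end of the previous month; 134 − 12 = 122 left.
December 2141 has 31 days: 122 − 31 = 91 left.
November 2141 has 30 days: 91 − 30 = 61 left.
October 2141 has 31 days: 61 − 31 = 30 left.
September 2141 has 30 days: 30 − 30 = 0 left.
August 2141 has 31 days; 31 − 0 = 31 → August 31, 2141.

August 31, 2141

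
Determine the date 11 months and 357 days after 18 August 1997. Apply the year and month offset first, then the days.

July 10, 1999

Adding 11 months and 357 days from August 18, 1997: first the month/year part, then the days.
month 8 + 11 = 19, which is month 7 of year 1998 → July 1998.
Day 18 is valid in July, giving July 18, 1998.
Now add 357 days from July 18, 1998.
July has 31 days, so 31 − 18 = 13 days remain after July 18, 1998; 357 − 13 = 344 left.
August 1998 has 31 days: 344 − 31 = 313 left.
September 1998 has 30 days: 313 − 30 = 283 left.
October 1998 has 31 days: 283 − 31 = 252 left.
November 1998 has 30 days: 252 − 30 = 222 left.
December 1998 has 31 days: 222 − 31 = 191 left.
January 1999 has 31 days: 191 − 31 = 160 left.
February 1999 has 28 days (1999 is not a leap year): 160 − 28 = 132 left.
March 1999 has 31 days: 132 − 31 = 101 left.
April 1999 has 30 days: 101 − 30 = 71 left.
May 1999 has 31 days: 71 − 31 = 40 left.
June 1999 has 30 days: 40 − 30 = 10 left.
10 days into July 1999 → July 10, 1999.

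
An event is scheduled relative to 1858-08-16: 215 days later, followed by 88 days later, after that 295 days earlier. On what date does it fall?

August 24, 1858

Counting forward 215 days from August 16, 1858:
August has 31 days, so 31 − 16 = 15 days remain after August 16, 1858; 215 − 15 = 200 left.
September 1858 has 30 days: 200 − 30 = 170 left.
October 1858 has 31 days: 170 − 31 = 139 left.
November 1858 has 30 days: 139 − 30 = 109 left.
December 1858 has 31 days: 109 − 31 = 78 left.
January 1859 has 31 days: 78 − 31 = 47 left.
February 1859 has 28 days (1859 is not a leap year): 47 − 28 = 19 left.
19 days into March 1859 → March 19, 1859.
Adding 88 days from March 19, 1859:
March has 31 days, so 31 − 19 = 12 days remain after March 19, 1859; 88 − 12 = 76 left.
April 1859 has 30 days: 76 − 30 = 46 left.
May 1859 has 31 days: 46 − 31 = 15 left.
15 days into June 1859 → June 15, 1859.
Subtracting 295 days from June 15, 1859:
Going back 15 days from June 15, 1859 reaches the end of the previous month; 295 − 15 = 280 left.
May 1859 has 31 days: 280 − 31 = 249 left.
April 1859 has 30 days: 249 − 30 = 219 left.
March 1859 has 31 days: 219 − 31 = 188 left.
February 1859 has 28 days (1859 is not a leap year): 188 − 28 = 160 left.
January 1859 has 31 days: 160 − 31 = 129 left.
December 1858 has 31 days: 129 − 31 = 98 left.
November 1858 has 30 days: 98 − 30 = 68 left.
October 1858 has 31 days: 68 − 31 = 37 left.
September 1858 has 30 days: 37 − 30 = 7 left.
August 1858 has 31 days; 31 − 7 = 24 → August 24, 1858.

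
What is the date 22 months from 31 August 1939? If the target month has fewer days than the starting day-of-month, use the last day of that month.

Counting forward 22 months from August 31, 1939.
month 8 + 22 = 30, which is month 6 of year 1941 → June 1941.
June 1941 has only 30 days and the start was day 31, so the date clamps to June 30, 1941.

June 30, 1941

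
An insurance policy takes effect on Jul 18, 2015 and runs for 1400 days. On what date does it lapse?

Advancing 1400 days from July 18, 2015.
July has 31 days, so 31 − 18 = 13 days remain after July 18, 2015; 1400 − 13 = 1387 left.
August 2015 has 31 days: 1387 − 31 = 1356 left.
September 2015 has 30 days: 1356 − 30 = 1326 left.
October 2015 has 31 days: 1326 − 31 = 1295 left.
November 2015 has 30 days: 1295 − 30 = 1265 left.
December 2015 has 31 days: 1265 − 31 = 1234 left.
January 2016 has 31 days: 1234 − 31 = 1203 left.
February 2016 has 29 days (2016 is a leap year): 1203 − 29 = 1174 left.
March 2016 has 31 days: 1174 − 31 = 1143 left.
April 2016 has 30 days: 1143 − 30 = 1113 left.
May 2016 has 31 days: 1113 − 31 = 1082 left.
June 2016 has 30 days: 1082 − 30 = 1052 left.
July 2016 has 31 days: 1052 − 31 = 1021 left.
August 2016 has 31 days: 1021 − 31 = 990 left.
September 2016 has 30 days: 990 − 30 = 960 left.
October 2016 has 31 days: 960 − 31 = 929 left.
November 2016 has 30 days: 929 − 30 = 899 left.
December 2016 has 31 days: 899 − 31 = 868 left.
January 2017 has 31 days: 868 − 31 = 837 left.
February 2017 has 28 days (2017 is not a leap year): 837 − 28 = 809 left.
March 2017 has 31 days: 809 − 31 = 778 left.
April 2017 has 30 days: 778 − 30 = 748 left.
May 2017 has 31 days: 748 − 31 = 717 left.
June 2017 has 30 days: 717 − 30 = 687 left.
July 2017 has 31 days: 687 − 31 = 656 left.
August 2017 has 31 days: 656 − 31 = 625 left.
September 2017 has 30 days: 625 − 30 = 595 left.
October 2017 has 31 days: 595 − 31 = 564 left.
November 2017 has 30 days: 564 − 30 = 534 left.
December 2017 has 31 days: 534 − 31 = 503 left.
January 2018 has 31 days: 503 − 31 = 472 left.
February 2018 has 28 days (2018 is not a leap year): 472 − 28 = 444 left.
March 2018 has 31 days: 444 − 31 = 413 left.
April 2018 has 30 days: 413 − 30 = 383 left.
May 2018 has 31 days: 383 − 31 = 352 left.
June 2018 has 30 days: 352 − 30 = 322 left.
July 2018 has 31 days: 322 − 31 = 291 left.
August 2018 has 31 days: 291 − 31 = 260 left.
September 2018 has 30 days: 260 − 30 = 230 left.
October 2018 has 31 days: 230 − 31 = 199 left.
November 2018 has 30 days: 199 − 30 = 169 left.
December 2018 has 31 days: 169 − 31 = 138 left.
January 2019 has 31 days: 138 − 31 = 107 left.
February 2019 has 28 days (2019 is not a leap year): 107 − 28 = 79 left.
March 2019 has 31 days: 79 − 31 = 48 left.
April 2019 has 30 days: 48 − 30 = 18 left.
18 days into May 2019 → May 18, 2019.

May 18, 2019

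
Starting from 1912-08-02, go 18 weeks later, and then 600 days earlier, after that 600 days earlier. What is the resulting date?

August 24, 1909

Counting forward 18 weeks (= 126 days) from August 2, 1912:
August has 31 days, so 31 − 2 = 29 days remain after August 2, 1912; 126 − 29 = 97 left.
September 1912 has 30 days: 97 − 30 = 67 left.
October 1912 has 31 days: 67 − 31 = 36 left.
November 1912 has 30 days: 36 − 30 = 6 left.
6 days into December 1912 → December 6, 1912.
Subtracting 600 days from December 6, 1912:
Going back 6 days from December 6, 1912 reaches the end of the previous month; 600 − 6 = 594 left.
November 1912 has 30 days: 594 − 30 = 564 left.
October 1912 has 31 days: 564 − 31 = 533 left.
September 1912 has 30 days: 533 − 30 = 503 left.
August 1912 has 31 days: 503 − 31 = 472 left.
July 1912 has 31 days: 472 − 31 = 441 left.
June 1912 has 30 days: 441 − 30 = 411 left.
May 1912 has 31 days: 411 − 31 = 380 left.
April 1912 has 30 days: 380 − 30 = 350 left.
March 1912 has 31 days: 350 − 31 = 319 left.
February 1912 has 29 days (1912 is a leap year): 319 − 29 = 290 left.
January 1912 has 31 days: 290 − 31 = 259 left.
December 1911 has 31 days: 259 − 31 = 228 left.
November 1911 has 30 days: 228 − 30 = 198 left.
October 1911 has 31 days: 198 − 31 = 167 left.
September 1911 has 30 days: 167 − 30 = 137 left.
August 1911 has 31 days: 137 − 31 = 106 left.
July 1911 has 31 days: 106 − 31 = 75 left.
June 1911 has 30 days: 75 − 30 = 45 left.
May 1911 has 31 days: 45 − 31 = 14 left.
April 1911 has 30 days; 30 − 14 = 16 → April 16, 1911.
Going back 600 days from April 16, 1911:
Going back 16 days from April 16, 1911 reaches the end of the previous month; 600 − 16 = 584 left.
March 1911 has 31 days: 584 − 31 = 553 left.
February 1911 has 28 days (1911 is not a leap year): 553 − 28 = 525 left.
January 1911 has 31 days: 525 − 31 = 494 left.
December 1910 has 31 days: 494 − 31 = 463 left.
November 1910 has 30 days: 463 − 30 = 433 left.
October 1910 has 31 days: 433 − 31 = 402 left.
September 1910 has 30 days: 402 − 30 = 372 left.
August 1910 has 31 days: 372 − 31 = 341 left.
July 1910 has 31 days: 341 − 31 = 310 left.
June 1910 has 30 days: 310 − 30 = 280 left.
May 1910 has 31 days: 280 − 31 = 249 left.
April 1910 has 30 days: 249 − 30 = 219 left.
March 1910 has 31 days: 219 − 31 = 188 left.
February 1910 has 28 days (1910 is not a leap year): 188 − 28 = 160 left.
January 1910 has 31 days: 160 − 31 = 129 left.
December 1909 has 31 days: 129 − 31 = 98 left.
November 1909 has 30 days: 98 − 30 = 68 left.
October 1909 has 31 days: 68 − 31 = 37 left.
September 1909 has 30 days: 37 − 30 = 7 left.
August 1909 has 31 days; 31 − 7 = 24 → August 24, 1909.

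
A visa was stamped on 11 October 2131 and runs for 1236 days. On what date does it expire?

Advancing 1236 days from October 11, 2131.
October has 31 days, so 31 − 11 = 20 days remain after October 11, 2131; 1236 − 20 = 1216 left.
November 2131 has 30 days: 1216 − 30 = 1186 left.
December 2131 has 31 days: 1186 − 31 = 1155 left.
January 2132 has 31 days: 1155 − 31 = 1124 left.
February 2132 has 29 days (2132 is a leap year): 1124 − 29 = 1095 left.
March 2132 has 31 days: 1095 − 31 = 1064 left.
April 2132 has 30 days: 1064 − 30 = 1034 left.
May 2132 has 31 days: 1034 − 31 = 1003 left.
June 2132 has 30 days: 1003 − 30 = 973 left.
July 2132 has 31 days: 973 − 31 = 942 left.
August 2132 has 31 days: 942 − 31 = 911 left.
September 2132 has 30 days: 911 − 30 = 881 left.
October 2132 has 31 days: 881 − 31 = 850 left.
November 2132 has 30 days: 850 − 30 = 820 left.
December 2132 has 31 days: 820 − 31 = 789 left.
January 2133 has 31 days: 789 − 31 = 758 left.
February 2133 has 28 days (2133 is not a leap year): 758 − 28 = 730 left.
March 2133 has 31 days: 730 − 31 = 699 left.
April 2133 has 30 days: 699 − 30 = 669 left.
May 2133 has 31 days: 669 − 31 = 638 left.
June 2133 has 30 days: 638 − 30 = 608 left.
July 2133 has 31 days: 608 − 31 = 577 left.
August 2133 has 31 days: 577 − 31 = 546 left.
September 2133 has 30 days: 546 − 30 = 516 left.
October 2133 has 31 days: 516 − 31 = 485 left.
November 2133 has 30 days: 485 − 30 = 455 left.
December 2133 has 31 days: 455 − 31 = 424 left.
January 2134 has 31 days: 424 − 31 = 393 left.
February 2134 has 28 days (2134 is not a leap year): 393 − 28 = 365 left.
March 2134 has 31 days: 365 − 31 = 334 left.
April 2134 has 30 days: 334 − 30 = 304 left.
May 2134 has 31 days: 304 − 31 = 273 left.
June 2134 has 30 days: 273 − 30 = 243 left.
July 2134 has 31 days: 243 − 31 = 212 left.
August 2134 has 31 days: 212 − 31 = 181 left.
September 2134 has 30 days: 181 − 30 = 151 left.
October 2134 has 31 days: 151 − 31 = 120 left.
November 2134 has 30 days: 120 − 30 = 90 left.
December 2134 has 31 days: 90 − 31 = 59 left.
January 2135 has 31 days: 59 − 31 = 28 left.
28 days into February 2135 → February 28, 2135.

February 28, 2135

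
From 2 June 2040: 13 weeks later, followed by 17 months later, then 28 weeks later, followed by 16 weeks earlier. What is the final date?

April 26, 2042

Advancing 13 weeks (= 91 days) from June 2, 2040:
June has 30 days, so 30 − 2 = 28 days remain after June 2, 2040; 91 − 28 = 63 left.
July 2040 has 31 days: 63 − 31 = 32 left.
August 2040 has 31 days: 32 − 31 = 1 left.
1 day into September 2040 → September 1, 2040.
Advancing 17 months from September 1, 2040:
month 9 + 17 = 26, which is month 2 of year 2042 → February 2042.
Day 1 is valid in February, giving February 1, 2042.
Counting forward 28 weeks (= 196 days) from February 1, 2042:
February has 28 days, so 28 − 1 = 27 days remain after February 1, 2042; 196 − 27 = 169 left.
March 2042 has 31 days: 169 − 31 = 138 left.
April 2042 has 30 days: 138 − 30 = 108 left.
May 2042 has 31 days: 108 − 31 = 77 left.
June 2042 has 30 days: 77 − 30 = 47 left.
July 2042 has 31 days: 47 − 31 = 16 left.
16 days into August 2042 → August 16, 2042.
Counting back 16 weeks (= 112 days) from August 16, 2042:
Going back 16 days from August 16, 2042 reaches the end of the previous month; 112 − 16 = 96 left.
July 2042 has 31 days: 96 − 31 = 65 left.
June 2042 has 30 days: 65 − 30 = 35 left.
May 2042 has 31 days: 35 − 31 = 4 left.
April 2042 has 30 days; 30 − 4 = 26 → April 26, 2042.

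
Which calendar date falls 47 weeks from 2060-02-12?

Counting forward 47 weeks = 329 days from February 12, 2060.
February has 29 days, so 29 − 12 = 17 days remain after February 12, 2060; 329 − 17 = 312 left.
March 2060 has 31 days: 312 − 31 = 281 left.
April 2060 has 30 days: 281 − 30 = 251 left.
May 2060 has 31 days: 251 − 31 = 220 left.
June 2060 has 30 days: 220 − 30 = 190 left.
July 2060 has 31 days: 190 − 31 = 159 left.
August 2060 has 31 days: 159 − 31 = 128 left.
September 2060 has 30 days: 128 − 30 = 98 left.
October 2060 has 31 days: 98 − 31 = 67 left.
November 2060 has 30 days: 67 − 30 = 37 left.
December 2060 has 31 days: 37 − 31 = 6 left.
6 days into January 2061 → January 6, 2061.

January 6, 2061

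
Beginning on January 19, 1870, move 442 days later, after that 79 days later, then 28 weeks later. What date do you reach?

Counting forward 442 days from January 19, 1870:
January has 31 days, so 31 − 19 = 12 days remain after January 19, 1870; 442 − 12 = 430 left.
February 1870 has 28 days (1870 is not a leap year): 430 − 28 = 402 left.
March 1870 has 31 days: 402 − 31 = 371 left.
April 1870 has 30 days: 371 − 30 = 341 left.
May 1870 has 31 days: 341 − 31 = 310 left.
June 1870 has 30 days: 310 − 30 = 280 left.
July 1870 has 31 days: 280 − 31 = 249 left.
August 1870 has 31 days: 249 − 31 = 218 left.
September 1870 has 30 days: 218 − 30 = 188 left.
October 1870 has 31 days: 188 − 31 = 157 left.
November 1870 has 30 days: 157 − 30 = 127 left.
December 1870 has 31 days: 127 − 31 = 96 left.
January 1871 has 31 days: 96 − 31 = 65 left.
February 1871 has 28 days (1871 is not a leap year): 65 − 28 = 37 left.
March 1871 has 31 days: 37 − 31 = 6 left.
6 days into April 1871 → April 6, 1871.
Counting forward 79 days from April 6, 1871:
April has 30 days, so 30 − 6 = 24 days remain after April 6, 1871; 79 − 24 = 55 left.
May 1871 has 31 days: 55 − 31 = 24 left.
24 days into June 1871 → June 24, 1871.
Adding 28 weeks (= 196 days) from June 24, 1871:
June has 30 days, so 30 − 24 = 6 days remain after June 24, 1871; 196 − 6 = 190 left.
July 1871 has 31 days: 190 − 31 = 159 left.
August 1871 has 31 days: 159 − 31 = 128 left.
September 1871 has 30 days: 128 − 30 = 98 left.
October 1871 has 31 days: 98 − 31 = 67 left.
November 1871 has 30 days: 67 − 30 = 37 left.
December 1871 has 31 days: 37 − 31 = 6 left.
6 days into January 1872 → January 6, 1872.

January 6, 1872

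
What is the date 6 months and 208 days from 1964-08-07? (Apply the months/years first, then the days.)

Counting forward 6 months and 208 days from August 7, 1964: first the month/year part, then the days.
month 8 + 6 = 14, which is month 2 of year 1965 → February 1965.
Day 7 is valid in February, giving February 7, 1965.
Now add 208 days from February 7, 1965.
February has 28 days, so 28 − 7 = 21 days remain after February 7, 1965; 208 − 21 = 187 left.
March 1965 has 31 days: 187 − 31 = 156 left.
April 1965 has 30 days: 156 − 30 = 126 left.
May 1965 has 31 days: 126 − 31 = 95 left.
June 1965 has 30 days: 95 − 30 = 65 left.
July 1965 has 31 days: 65 − 31 = 34 left.
August 1965 has 31 days: 34 − 31 = 3 left.
3 days into September 1965 → September 3, 1965.

September 3, 1965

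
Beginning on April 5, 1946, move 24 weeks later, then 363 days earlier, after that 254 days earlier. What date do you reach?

January 11, 1945

Adding 24 weeks (= 168 days) from April 5, 1946:
April has 30 days, so 30 − 5 = 25 days remain after April 5, 1946; 168 − 25 = 143 left.
May 1946 has 31 days: 143 − 31 = 112 left.
June 1946 has 30 days: 112 − 30 = 82 left.
July 1946 has 31 days: 82 − 31 = 51 left.
August 1946 has 31 days: 51 − 31 = 20 left.
20 days into September 1946 → September 20, 1946.
Going back 363 days from September 20, 1946:
Going back 20 days from September 20, 1946 reaches the end of the previous month; 363 − 20 = 343 left.
August 1946 has 31 days: 343 − 31 = 312 left.
July 1946 has 31 days: 312 − 31 = 281 left.
June 1946 has 30 days: 281 − 30 = 251 left.
May 1946 has 31 days: 251 − 31 = 220 left.
April 1946 has 30 days: 220 − 30 = 190 left.
March 1946 has 31 days: 190 − 31 = 159 left.
February 1946 has 28 days (1946 is not a leap year): 159 − 28 = 131 left.
January 1946 has 31 days: 131 − 31 = 100 left.
December 1945 has 31 days: 100 − 31 = 69 left.
November 1945 has 30 days: 69 − 30 = 39 left.
October 1945 has 31 days: 39 − 31 = 8 left.
September 1945 has 30 days; 30 − 8 = 22 → September 22, 1945.
Going back 254 days from September 22, 1945:
Going back 22 days from September 22, 1945 reaches the end of the previous month; 254 − 22 = 232 left.
August 1945 has 31 days: 232 − 31 = 201 left.
July 1945 has 31 days: 201 − 31 = 170 left.
June 1945 has 30 days: 170 − 30 = 140 left.
May 1945 has 31 days: 140 − 31 = 109 left.
April 1945 has 30 days: 109 − 30 = 79 left.
March 1945 has 31 days: 79 − 31 = 48 left.
February 1945 has 28 days (1945 is not a leap year): 48 − 28 = 20 left.
January 1945 has 31 days; 31 − 20 = 11 → January 11, 1945.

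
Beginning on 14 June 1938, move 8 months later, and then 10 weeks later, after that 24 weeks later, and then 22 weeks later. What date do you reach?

Advancing 8 months from June 14, 1938:
month 6 + 8 = 14, which is month 2 of year 1939 → February 1939.
Day 14 is valid in February, giving February 14, 1939.
Counting forward 10 weeks (= 70 days) from February 14, 1939:
February has 28 days, so 28 − 14 = 14 days remain after February 14, 1939; 70 − 14 = 56 left.
March 1939 has 31 days: 56 − 31 = 25 left.
25 days into April 1939 → April 25, 1939.
Advancing 24 weeks (= 168 days) from April 25, 1939:
April has 30 days, so 30 − 25 = 5 days remain after April 25, 1939; 168 − 5 = 163 left.
May 1939 has 31 days: 163 − 31 = 132 left.
June 1939 has 30 days: 132 − 30 = 102 left.
July 1939 has 31 days: 102 − 31 = 71 left.
August 1939 has 31 days: 71 − 31 = 40 left.
September 1939 has 30 days: 40 − 30 = 10 left.
10 days into October 1939 → October 10, 1939.
Counting forward 22 weeks (= 154 days) from October 10, 1939:
October has 31 days, so 31 − 10 = 21 days remain after October 10, 1939; 154 − 21 = 133 left.
November 1939 has 30 days: 133 − 30 = 103 left.
December 1939 has 31 days: 103 − 31 = 72 left.
January 1940 has 31 days: 72 − 31 = 41 left.
February 1940 has 29 days (1940 is a leap year): 41 − 29 = 12 left.
12 days into March 1940 → March 12, 1940.

March 12, 1940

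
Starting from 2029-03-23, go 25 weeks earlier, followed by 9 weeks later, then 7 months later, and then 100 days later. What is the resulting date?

October 9, 2029

Going back 25 weeks (= 175 days) from March 23, 2029:
Going back 23 days from March 23, 2029 reaches the end of the previous month; 175 − 23 = 152 left.
February 2029 has 28 days (2029 is not a leap year): 152 − 28 = 124 left.
January 2029 has 31 days: 124 − 31 = 93 left.
December 2028 has 31 days: 93 − 31 = 62 left.
November 2028 has 30 days: 62 − 30 = 32 left.
October 2028 has 31 days: 32 − 31 = 1 left.
September 2028 has 30 days; 30 − 1 = 29 → September 29, 2028.
Counting forward 9 weeks (= 63 days) from September 29, 2028:
September has 30 days, so 30 − 29 = 1 day remains after September 29, 2028; 63 − 1 = 62 left.
October 2028 has 31 days: 62 − 31 = 31 left.
November 2028 has 30 days: 31 − 30 = 1 left.
1 day into December 2028 → December 1, 2028.
Advancing 7 months from December 1, 2028:
month 12 + 7 = 19, which is month 7 of year 2029 → July 2029.
Day 1 is valid in July, giving July 1, 2029.
Advancing 100 days from July 1, 2029:
July has 31 days, so 31 − 1 = 30 days remain after July 1, 2029; 100 − 30 = 70 left.
August 2029 has 31 days: 70 − 31 = 39 left.
September 2029 has 30 days: 39 − 30 = 9 left.
9 days into October 2029 → October 9, 2029.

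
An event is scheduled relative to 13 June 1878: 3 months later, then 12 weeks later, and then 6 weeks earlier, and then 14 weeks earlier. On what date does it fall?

Adding 3 months from June 13, 1878:
month 6 + 3 = 9 → September 1878.
Day 13 is valid in September, giving September 13, 1878.
Advancing 12 weeks (= 84 days) from September 13, 1878:
September has 30 days, so 30 − 13 = 17 days remain after September 13, 1878; 84 − 17 = 67 left.
October 1878 has 31 days: 67 − 31 = 36 left.
November 1878 has 30 days: 36 − 30 = 6 left.
6 days into December 1878 → December 6, 1878.
Going back 6 weeks (= 42 days) from December 6, 1878:
Going back 6 days from December 6, 1878 reaches the end of the previous month; 42 − 6 = 36 left.
November 1878 has 30 days: 36 − 30 = 6 left.
October 1878 has 31 days; 31 − 6 = 25 → October 25, 1878.
Going back 14 weeks (= 98 days) from October 25, 1878:
Going back 25 days from October 25, 1878 reaches the end of the previous month; 98 − 25 = 73 left.
September 1878 has 30 days: 73 − 30 = 43 left.
August 1878 has 31 days: 43 − 31 = 12 left.
July 1878 has 31 days; 31 − 12 = 19 → July 19, 1878.

July 19, 1878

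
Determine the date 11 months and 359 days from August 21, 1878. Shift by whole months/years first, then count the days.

July 14, 1880

Counting forward 11 months and 359 days from August 21, 1878: first the month/year part, then the days.
month 8 + 11 = 19, which is month 7 of year 1879 → July 1879.
Day 21 is valid in July, giving July 21, 1879.
Now add 359 days from July 21, 1879.
July has 31 days, so 31 − 21 = 10 days remain after July 21, 1879; 359 − 10 = 349 left.
August 1879 has 31 days: 349 − 31 = 318 left.
September 1879 has 30 days: 318 − 30 = 288 left.
October 1879 has 31 days: 288 − 31 = 257 left.
November 1879 has 30 days: 257 − 30 = 227 left.
December 1879 has 31 days: 227 − 31 = 196 left.
January 1880 has 31 days: 196 − 31 = 165 left.
February 1880 has 29 days (1880 is a leap year): 165 − 29 = 136 left.
March 1880 has 31 days: 136 − 31 = 105 left.
April 1880 has 30 days: 105 − 30 = 75 left.
May 1880 has 31 days: 75 − 31 = 44 left.
June 1880 has 30 days: 44 − 30 = 14 left.
14 days into July 1880 → July 14, 1880.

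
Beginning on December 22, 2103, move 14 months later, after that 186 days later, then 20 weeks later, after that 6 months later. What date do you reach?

Adding 14 months from December 22, 2103:
month 12 + 14 = 26, which is month 2 of year 2105 → February 2105.
Day 22 is valid in February, giving February 22, 2105.
Counting forward 186 days from February 22, 2105:
February has 28 days, so 28 − 22 = 6 days remain after February 22, 2105; 186 − 6 = 180 left.
March 2105 has 31 days: 180 − 31 = 149 left.
April 2105 has 30 days: 149 − 30 = 119 left.
May 2105 has 31 days: 119 − 31 = 88 left.
June 2105 has 30 days: 88 − 30 = 58 left.
July 2105 has 31 days: 58 − 31 = 27 left.
27 days into August 2105 → August 27, 2105.
Counting forward 20 weeks (= 140 days) from August 27, 2105:
August has 31 days, so 31 − 27 = 4 days remain after August 27, 2105; 140 − 4 = 136 left.
September 2105 has 30 days: 136 − 30 = 106 left.
October 2105 has 31 days: 106 − 31 = 75 left.
November 2105 has 30 days: 75 − 30 = 45 left.
December 2105 has 31 days: 45 − 31 = 14 left.
14 days into January 2106 → January 14, 2106.
Counting forward 6 months from January 14, 2106:
month 1 + 6 = 7 → July 2106.
Day 14 is valid in July, giving July 14, 2106.

July 14, 2106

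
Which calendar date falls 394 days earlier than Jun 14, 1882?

Going back 394 days from June 14, 1882.
Going back 14 days from June 14, 1882 reaches the end of the previous month; 394 − 14 = 380 left.
May 1882 has 31 days: 380 − 31 = 349 left.
April 1882 has 30 days: 349 − 30 = 319 left.
March 1882 has 31 days: 319 − 31 = 288 left.
February 1882 has 28 days (1882 is not a leap year): 288 − 28 = 260 left.
January 1882 has 31 days: 260 − 31 = 229 left.
December 1881 has 31 days: 229 − 31 = 198 left.
November 1881 has 30 days: 198 − 30 = 168 left.
October 1881 has 31 days: 168 − 31 = 137 left.
September 1881 has 30 days: 137 − 30 = 107 left.
August 1881 has 31 days: 107 − 31 = 76 left.
July 1881 has 31 days: 76 − 31 = 45 left.
June 1881 has 30 days: 45 − 30 = 15 left.
May 1881 has 31 days; 31 − 15 = 16 → May 16, 1881.

May 16, 1881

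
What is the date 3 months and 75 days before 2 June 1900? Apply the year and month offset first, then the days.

December 17, 1899

Subtracting 3 months and 75 days from June 2, 1900: first the month/year part, then the days.
month 6 − 3 = 3 → March 1900.
Day 2 is valid in March, giving March 2, 1900.
Now subtract 75 days from March 2, 1900.
Going back 2 days from March 2, 1900 reaches the end of the previous month; 75 − 2 = 73 left.
February 1900 has 28 days (1900 is not a leap year (divisible by 100 but not 400)): 73 − 28 = 45 left.
January 1900 has 31 days: 45 − 31 = 14 left.
December 1899 has 31 days; 31 − 14 = 17 → December 17, 1899.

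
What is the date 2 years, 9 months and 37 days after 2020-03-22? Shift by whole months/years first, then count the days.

Advancing 2 years, 9 months and 37 days from March 22, 2020: first the month/year part, then the days.
+2 years → 2022; month 3 + 9 = 12 → December 2022.
Day 22 is valid in December, giving December 22, 2022.
Now add 37 days from December 22, 2022.
December has 31 days, so 31 − 22 = 9 days remain after December 22, 2022; 37 − 9 = 28 left.
28 days into January 2023 → January 28, 2023.

January 28, 2023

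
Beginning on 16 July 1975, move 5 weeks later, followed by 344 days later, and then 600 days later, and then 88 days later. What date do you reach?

June 17, 1978

Counting forward 5 weeks (= 35 days) from July 16, 1975:
July has 31 days, so 31 − 16 = 15 days remain after July 16, 1975; 35 − 15 = 20 left.
20 days into August 1975 → August 20, 1975.
Advancing 344 days from August 20, 1975:
August has 31 days, so 31 − 20 = 11 days remain after August 20, 1975; 344 − 11 = 333 left.
September 1975 has 30 days: 333 − 30 = 303 left.
October 1975 has 31 days: 303 − 31 = 272 left.
November 1975 has 30 days: 272 − 30 = 242 left.
December 1975 has 31 days: 242 − 31 = 211 left.
January 1976 has 31 days: 211 − 31 = 180 left.
February 1976 has 29 days (1976 is a leap year): 180 − 29 = 151 left.
March 1976 has 31 days: 151 − 31 = 120 left.
April 1976 has 30 days: 120 − 30 = 90 left.
May 1976 has 31 days: 90 − 31 = 59 left.
June 1976 has 30 days: 59 − 30 = 29 left.
29 days into July 1976 → July 29, 1976.
Adding 600 days from July 29, 1976:
July has 31 days, so 31 − 29 = 2 days remain after July 29, 1976; 600 − 2 = 598 left.
August 1976 has 31 days: 598 − 31 = 567 left.
September 1976 has 30 days: 567 − 30 = 537 left.
October 1976 has 31 days: 537 − 31 = 506 left.
November 1976 has 30 days: 506 − 30 = 476 left.
December 1976 has 31 days: 476 − 31 = 445 left.
January 1977 has 31 days: 445 − 31 = 414 left.
February 1977 has 28 days (1977 is not a leap year): 414 − 28 = 386 left.
March 1977 has 31 days: 386 − 31 = 355 left.
April 1977 has 30 days: 355 − 30 = 325 left.
May 1977 has 31 days: 325 − 31 = 294 left.
June 1977 has 30 days: 294 − 30 = 264 left.
July 1977 has 31 days: 264 − 31 = 233 left.
August 1977 has 31 days: 233 − 31 = 202 left.
September 1977 has 30 days: 202 − 30 = 172 left.
October 1977 has 31 days: 172 − 31 = 141 left.
November 1977 has 30 days: 141 − 30 = 111 left.
December 1977 has 31 days: 111 − 31 = 80 left.
January 1978 has 31 days: 80 − 31 = 49 left.
February 1978 has 28 days (1978 is not a leap year): 49 − 28 = 21 left.
21 days into March 1978 → March 21, 1978.
Advancing 88 days from March 21, 1978:
March has 31 days, so 31 − 21 = 10 days remain after March 21, 1978; 88 − 10 = 78 left.
April 1978 has 30 days: 78 − 30 = 48 left.
May 1978 has 31 days: 48 − 31 = 17 left.
17 days into June 1978 → June 17, 1978.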